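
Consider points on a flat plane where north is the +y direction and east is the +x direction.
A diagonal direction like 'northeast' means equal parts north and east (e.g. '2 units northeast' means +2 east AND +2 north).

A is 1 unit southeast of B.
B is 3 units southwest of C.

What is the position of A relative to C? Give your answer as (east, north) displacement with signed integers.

Answer: A is at (east=-2, north=-4) relative to C.

Derivation:
Place C at the origin (east=0, north=0).
  B is 3 units southwest of C: delta (east=-3, north=-3); B at (east=-3, north=-3).
  A is 1 unit southeast of B: delta (east=+1, north=-1); A at (east=-2, north=-4).
Therefore A relative to C: (east=-2, north=-4).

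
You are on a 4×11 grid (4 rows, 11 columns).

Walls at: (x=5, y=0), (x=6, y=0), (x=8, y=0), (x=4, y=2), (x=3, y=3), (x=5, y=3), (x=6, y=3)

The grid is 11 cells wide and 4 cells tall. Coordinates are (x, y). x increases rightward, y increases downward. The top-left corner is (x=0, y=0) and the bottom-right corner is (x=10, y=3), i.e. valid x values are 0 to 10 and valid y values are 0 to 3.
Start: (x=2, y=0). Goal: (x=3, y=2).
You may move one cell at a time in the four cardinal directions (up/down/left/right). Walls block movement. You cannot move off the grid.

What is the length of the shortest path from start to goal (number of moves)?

Answer: Shortest path length: 3

Derivation:
BFS from (x=2, y=0) until reaching (x=3, y=2):
  Distance 0: (x=2, y=0)
  Distance 1: (x=1, y=0), (x=3, y=0), (x=2, y=1)
  Distance 2: (x=0, y=0), (x=4, y=0), (x=1, y=1), (x=3, y=1), (x=2, y=2)
  Distance 3: (x=0, y=1), (x=4, y=1), (x=1, y=2), (x=3, y=2), (x=2, y=3)  <- goal reached here
One shortest path (3 moves): (x=2, y=0) -> (x=3, y=0) -> (x=3, y=1) -> (x=3, y=2)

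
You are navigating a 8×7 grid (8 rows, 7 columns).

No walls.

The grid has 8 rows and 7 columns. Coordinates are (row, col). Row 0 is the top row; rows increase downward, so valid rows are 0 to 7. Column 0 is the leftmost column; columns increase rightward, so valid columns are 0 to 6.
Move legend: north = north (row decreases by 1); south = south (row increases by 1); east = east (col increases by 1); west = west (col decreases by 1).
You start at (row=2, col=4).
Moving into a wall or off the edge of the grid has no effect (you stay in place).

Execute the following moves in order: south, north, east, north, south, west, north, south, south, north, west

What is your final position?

Answer: Final position: (row=2, col=3)

Derivation:
Start: (row=2, col=4)
  south (south): (row=2, col=4) -> (row=3, col=4)
  north (north): (row=3, col=4) -> (row=2, col=4)
  east (east): (row=2, col=4) -> (row=2, col=5)
  north (north): (row=2, col=5) -> (row=1, col=5)
  south (south): (row=1, col=5) -> (row=2, col=5)
  west (west): (row=2, col=5) -> (row=2, col=4)
  north (north): (row=2, col=4) -> (row=1, col=4)
  south (south): (row=1, col=4) -> (row=2, col=4)
  south (south): (row=2, col=4) -> (row=3, col=4)
  north (north): (row=3, col=4) -> (row=2, col=4)
  west (west): (row=2, col=4) -> (row=2, col=3)
Final: (row=2, col=3)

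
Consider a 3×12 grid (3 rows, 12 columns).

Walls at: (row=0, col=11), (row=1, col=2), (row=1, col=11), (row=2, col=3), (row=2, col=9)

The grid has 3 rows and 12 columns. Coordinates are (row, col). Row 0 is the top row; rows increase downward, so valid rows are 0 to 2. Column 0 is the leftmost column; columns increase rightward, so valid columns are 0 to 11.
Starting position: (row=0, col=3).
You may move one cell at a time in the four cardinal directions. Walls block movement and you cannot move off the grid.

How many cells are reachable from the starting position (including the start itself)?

BFS flood-fill from (row=0, col=3):
  Distance 0: (row=0, col=3)
  Distance 1: (row=0, col=2), (row=0, col=4), (row=1, col=3)
  Distance 2: (row=0, col=1), (row=0, col=5), (row=1, col=4)
  Distance 3: (row=0, col=0), (row=0, col=6), (row=1, col=1), (row=1, col=5), (row=2, col=4)
  Distance 4: (row=0, col=7), (row=1, col=0), (row=1, col=6), (row=2, col=1), (row=2, col=5)
  Distance 5: (row=0, col=8), (row=1, col=7), (row=2, col=0), (row=2, col=2), (row=2, col=6)
  Distance 6: (row=0, col=9), (row=1, col=8), (row=2, col=7)
  Distance 7: (row=0, col=10), (row=1, col=9), (row=2, col=8)
  Distance 8: (row=1, col=10)
  Distance 9: (row=2, col=10)
  Distance 10: (row=2, col=11)
Total reachable: 31 (grid has 31 open cells total)

Answer: Reachable cells: 31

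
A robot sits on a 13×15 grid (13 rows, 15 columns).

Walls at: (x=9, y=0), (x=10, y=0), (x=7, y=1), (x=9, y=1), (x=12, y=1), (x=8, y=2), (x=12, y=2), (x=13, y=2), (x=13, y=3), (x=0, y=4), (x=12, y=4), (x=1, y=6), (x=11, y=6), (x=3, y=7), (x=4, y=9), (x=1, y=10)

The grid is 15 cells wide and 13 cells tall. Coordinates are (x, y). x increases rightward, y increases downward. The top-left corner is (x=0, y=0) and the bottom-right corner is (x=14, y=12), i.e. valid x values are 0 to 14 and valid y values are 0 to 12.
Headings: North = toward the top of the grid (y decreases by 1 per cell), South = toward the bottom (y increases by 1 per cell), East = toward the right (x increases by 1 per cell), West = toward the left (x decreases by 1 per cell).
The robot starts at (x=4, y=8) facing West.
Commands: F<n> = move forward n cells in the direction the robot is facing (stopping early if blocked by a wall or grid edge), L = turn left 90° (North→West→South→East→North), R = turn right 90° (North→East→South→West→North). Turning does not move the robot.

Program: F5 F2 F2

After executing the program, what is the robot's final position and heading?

Answer: Final position: (x=0, y=8), facing West

Derivation:
Start: (x=4, y=8), facing West
  F5: move forward 4/5 (blocked), now at (x=0, y=8)
  F2: move forward 0/2 (blocked), now at (x=0, y=8)
  F2: move forward 0/2 (blocked), now at (x=0, y=8)
Final: (x=0, y=8), facing West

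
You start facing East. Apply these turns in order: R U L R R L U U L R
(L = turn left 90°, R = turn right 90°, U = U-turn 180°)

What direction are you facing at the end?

Start: East
  R (right (90° clockwise)) -> South
  U (U-turn (180°)) -> North
  L (left (90° counter-clockwise)) -> West
  R (right (90° clockwise)) -> North
  R (right (90° clockwise)) -> East
  L (left (90° counter-clockwise)) -> North
  U (U-turn (180°)) -> South
  U (U-turn (180°)) -> North
  L (left (90° counter-clockwise)) -> West
  R (right (90° clockwise)) -> North
Final: North

Answer: Final heading: North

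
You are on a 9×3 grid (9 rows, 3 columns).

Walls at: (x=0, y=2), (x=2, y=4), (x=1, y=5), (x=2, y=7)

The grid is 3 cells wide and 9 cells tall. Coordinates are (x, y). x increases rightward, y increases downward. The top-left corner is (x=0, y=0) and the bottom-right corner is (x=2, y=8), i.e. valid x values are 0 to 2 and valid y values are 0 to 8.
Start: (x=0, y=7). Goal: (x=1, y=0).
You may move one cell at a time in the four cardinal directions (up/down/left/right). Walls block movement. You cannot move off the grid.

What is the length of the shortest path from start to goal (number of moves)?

BFS from (x=0, y=7) until reaching (x=1, y=0):
  Distance 0: (x=0, y=7)
  Distance 1: (x=0, y=6), (x=1, y=7), (x=0, y=8)
  Distance 2: (x=0, y=5), (x=1, y=6), (x=1, y=8)
  Distance 3: (x=0, y=4), (x=2, y=6), (x=2, y=8)
  Distance 4: (x=0, y=3), (x=1, y=4), (x=2, y=5)
  Distance 5: (x=1, y=3)
  Distance 6: (x=1, y=2), (x=2, y=3)
  Distance 7: (x=1, y=1), (x=2, y=2)
  Distance 8: (x=1, y=0), (x=0, y=1), (x=2, y=1)  <- goal reached here
One shortest path (8 moves): (x=0, y=7) -> (x=0, y=6) -> (x=0, y=5) -> (x=0, y=4) -> (x=1, y=4) -> (x=1, y=3) -> (x=1, y=2) -> (x=1, y=1) -> (x=1, y=0)

Answer: Shortest path length: 8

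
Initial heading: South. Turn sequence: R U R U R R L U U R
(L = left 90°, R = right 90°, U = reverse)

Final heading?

Answer: Final heading: South

Derivation:
Start: South
  R (right (90° clockwise)) -> West
  U (U-turn (180°)) -> East
  R (right (90° clockwise)) -> South
  U (U-turn (180°)) -> North
  R (right (90° clockwise)) -> East
  R (right (90° clockwise)) -> South
  L (left (90° counter-clockwise)) -> East
  U (U-turn (180°)) -> West
  U (U-turn (180°)) -> East
  R (right (90° clockwise)) -> South
Final: South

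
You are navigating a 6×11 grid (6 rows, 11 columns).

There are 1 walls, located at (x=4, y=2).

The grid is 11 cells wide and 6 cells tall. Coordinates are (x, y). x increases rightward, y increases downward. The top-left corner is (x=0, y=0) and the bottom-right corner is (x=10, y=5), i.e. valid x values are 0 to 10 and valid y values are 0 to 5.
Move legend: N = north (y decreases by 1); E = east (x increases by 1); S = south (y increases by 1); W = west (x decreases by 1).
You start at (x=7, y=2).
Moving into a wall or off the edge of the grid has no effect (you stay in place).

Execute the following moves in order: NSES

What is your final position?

Start: (x=7, y=2)
  N (north): (x=7, y=2) -> (x=7, y=1)
  S (south): (x=7, y=1) -> (x=7, y=2)
  E (east): (x=7, y=2) -> (x=8, y=2)
  S (south): (x=8, y=2) -> (x=8, y=3)
Final: (x=8, y=3)

Answer: Final position: (x=8, y=3)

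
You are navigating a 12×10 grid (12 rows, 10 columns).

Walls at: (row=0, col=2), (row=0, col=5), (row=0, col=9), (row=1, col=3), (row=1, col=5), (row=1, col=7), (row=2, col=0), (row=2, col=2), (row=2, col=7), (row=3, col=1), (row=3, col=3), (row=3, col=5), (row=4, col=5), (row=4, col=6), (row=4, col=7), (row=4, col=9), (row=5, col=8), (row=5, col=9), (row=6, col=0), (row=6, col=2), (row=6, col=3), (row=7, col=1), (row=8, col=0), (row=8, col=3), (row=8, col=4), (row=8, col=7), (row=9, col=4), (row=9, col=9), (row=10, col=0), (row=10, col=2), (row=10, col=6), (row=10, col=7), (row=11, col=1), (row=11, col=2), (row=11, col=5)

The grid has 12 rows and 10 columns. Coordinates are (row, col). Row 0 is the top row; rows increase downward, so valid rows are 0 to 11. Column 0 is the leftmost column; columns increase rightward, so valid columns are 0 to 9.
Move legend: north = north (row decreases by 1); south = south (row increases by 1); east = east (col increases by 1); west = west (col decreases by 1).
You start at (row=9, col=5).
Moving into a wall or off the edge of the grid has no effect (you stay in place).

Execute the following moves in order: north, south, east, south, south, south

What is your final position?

Start: (row=9, col=5)
  north (north): (row=9, col=5) -> (row=8, col=5)
  south (south): (row=8, col=5) -> (row=9, col=5)
  east (east): (row=9, col=5) -> (row=9, col=6)
  [×3]south (south): blocked, stay at (row=9, col=6)
Final: (row=9, col=6)

Answer: Final position: (row=9, col=6)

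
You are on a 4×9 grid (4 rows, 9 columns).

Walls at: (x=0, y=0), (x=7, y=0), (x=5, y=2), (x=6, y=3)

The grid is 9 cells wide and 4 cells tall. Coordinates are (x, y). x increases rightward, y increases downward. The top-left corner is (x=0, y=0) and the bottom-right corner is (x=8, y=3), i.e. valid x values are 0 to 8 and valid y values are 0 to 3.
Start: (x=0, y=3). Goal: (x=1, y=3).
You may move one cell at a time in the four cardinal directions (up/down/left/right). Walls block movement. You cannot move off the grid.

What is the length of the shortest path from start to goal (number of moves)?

BFS from (x=0, y=3) until reaching (x=1, y=3):
  Distance 0: (x=0, y=3)
  Distance 1: (x=0, y=2), (x=1, y=3)  <- goal reached here
One shortest path (1 moves): (x=0, y=3) -> (x=1, y=3)

Answer: Shortest path length: 1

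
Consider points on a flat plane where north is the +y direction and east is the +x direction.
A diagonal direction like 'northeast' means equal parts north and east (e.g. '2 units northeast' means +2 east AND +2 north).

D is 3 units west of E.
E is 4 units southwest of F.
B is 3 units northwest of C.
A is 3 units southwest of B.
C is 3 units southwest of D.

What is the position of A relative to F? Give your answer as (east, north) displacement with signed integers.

Answer: A is at (east=-16, north=-7) relative to F.

Derivation:
Place F at the origin (east=0, north=0).
  E is 4 units southwest of F: delta (east=-4, north=-4); E at (east=-4, north=-4).
  D is 3 units west of E: delta (east=-3, north=+0); D at (east=-7, north=-4).
  C is 3 units southwest of D: delta (east=-3, north=-3); C at (east=-10, north=-7).
  B is 3 units northwest of C: delta (east=-3, north=+3); B at (east=-13, north=-4).
  A is 3 units southwest of B: delta (east=-3, north=-3); A at (east=-16, north=-7).
Therefore A relative to F: (east=-16, north=-7).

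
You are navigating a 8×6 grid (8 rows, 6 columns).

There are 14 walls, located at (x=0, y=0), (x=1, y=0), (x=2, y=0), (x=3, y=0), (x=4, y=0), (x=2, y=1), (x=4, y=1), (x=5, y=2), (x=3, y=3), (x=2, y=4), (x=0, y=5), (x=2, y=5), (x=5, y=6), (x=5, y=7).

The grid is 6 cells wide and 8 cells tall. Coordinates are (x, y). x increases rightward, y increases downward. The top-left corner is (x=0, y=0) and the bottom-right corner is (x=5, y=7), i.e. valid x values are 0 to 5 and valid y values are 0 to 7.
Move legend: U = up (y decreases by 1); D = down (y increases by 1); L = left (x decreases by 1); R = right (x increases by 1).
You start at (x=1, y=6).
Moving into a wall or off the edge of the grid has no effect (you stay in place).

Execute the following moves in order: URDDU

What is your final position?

Start: (x=1, y=6)
  U (up): (x=1, y=6) -> (x=1, y=5)
  R (right): blocked, stay at (x=1, y=5)
  D (down): (x=1, y=5) -> (x=1, y=6)
  D (down): (x=1, y=6) -> (x=1, y=7)
  U (up): (x=1, y=7) -> (x=1, y=6)
Final: (x=1, y=6)

Answer: Final position: (x=1, y=6)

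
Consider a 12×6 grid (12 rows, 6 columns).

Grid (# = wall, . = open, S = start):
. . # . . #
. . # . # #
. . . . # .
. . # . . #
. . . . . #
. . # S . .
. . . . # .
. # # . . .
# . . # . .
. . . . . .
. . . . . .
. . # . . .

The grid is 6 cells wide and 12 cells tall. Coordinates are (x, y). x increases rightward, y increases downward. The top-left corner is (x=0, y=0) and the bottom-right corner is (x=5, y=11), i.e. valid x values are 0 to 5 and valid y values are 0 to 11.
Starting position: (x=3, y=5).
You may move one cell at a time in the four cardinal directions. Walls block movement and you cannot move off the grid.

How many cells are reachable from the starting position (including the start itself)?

Answer: Reachable cells: 55

Derivation:
BFS flood-fill from (x=3, y=5):
  Distance 0: (x=3, y=5)
  Distance 1: (x=3, y=4), (x=4, y=5), (x=3, y=6)
  Distance 2: (x=3, y=3), (x=2, y=4), (x=4, y=4), (x=5, y=5), (x=2, y=6), (x=3, y=7)
  Distance 3: (x=3, y=2), (x=4, y=3), (x=1, y=4), (x=1, y=6), (x=5, y=6), (x=4, y=7)
  Distance 4: (x=3, y=1), (x=2, y=2), (x=1, y=3), (x=0, y=4), (x=1, y=5), (x=0, y=6), (x=5, y=7), (x=4, y=8)
  Distance 5: (x=3, y=0), (x=1, y=2), (x=0, y=3), (x=0, y=5), (x=0, y=7), (x=5, y=8), (x=4, y=9)
  Distance 6: (x=4, y=0), (x=1, y=1), (x=0, y=2), (x=3, y=9), (x=5, y=9), (x=4, y=10)
  Distance 7: (x=1, y=0), (x=0, y=1), (x=2, y=9), (x=3, y=10), (x=5, y=10), (x=4, y=11)
  Distance 8: (x=0, y=0), (x=2, y=8), (x=1, y=9), (x=2, y=10), (x=3, y=11), (x=5, y=11)
  Distance 9: (x=1, y=8), (x=0, y=9), (x=1, y=10)
  Distance 10: (x=0, y=10), (x=1, y=11)
  Distance 11: (x=0, y=11)
Total reachable: 55 (grid has 56 open cells total)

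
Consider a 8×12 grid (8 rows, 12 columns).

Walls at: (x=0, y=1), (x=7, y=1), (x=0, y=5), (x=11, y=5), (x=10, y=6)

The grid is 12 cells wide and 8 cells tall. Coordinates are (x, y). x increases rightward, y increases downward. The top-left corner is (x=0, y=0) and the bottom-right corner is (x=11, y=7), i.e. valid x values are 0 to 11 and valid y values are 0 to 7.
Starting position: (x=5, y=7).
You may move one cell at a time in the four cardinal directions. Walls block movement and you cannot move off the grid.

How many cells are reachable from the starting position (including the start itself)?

Answer: Reachable cells: 91

Derivation:
BFS flood-fill from (x=5, y=7):
  Distance 0: (x=5, y=7)
  Distance 1: (x=5, y=6), (x=4, y=7), (x=6, y=7)
  Distance 2: (x=5, y=5), (x=4, y=6), (x=6, y=6), (x=3, y=7), (x=7, y=7)
  Distance 3: (x=5, y=4), (x=4, y=5), (x=6, y=5), (x=3, y=6), (x=7, y=6), (x=2, y=7), (x=8, y=7)
  Distance 4: (x=5, y=3), (x=4, y=4), (x=6, y=4), (x=3, y=5), (x=7, y=5), (x=2, y=6), (x=8, y=6), (x=1, y=7), (x=9, y=7)
  Distance 5: (x=5, y=2), (x=4, y=3), (x=6, y=3), (x=3, y=4), (x=7, y=4), (x=2, y=5), (x=8, y=5), (x=1, y=6), (x=9, y=6), (x=0, y=7), (x=10, y=7)
  Distance 6: (x=5, y=1), (x=4, y=2), (x=6, y=2), (x=3, y=3), (x=7, y=3), (x=2, y=4), (x=8, y=4), (x=1, y=5), (x=9, y=5), (x=0, y=6), (x=11, y=7)
  Distance 7: (x=5, y=0), (x=4, y=1), (x=6, y=1), (x=3, y=2), (x=7, y=2), (x=2, y=3), (x=8, y=3), (x=1, y=4), (x=9, y=4), (x=10, y=5), (x=11, y=6)
  Distance 8: (x=4, y=0), (x=6, y=0), (x=3, y=1), (x=2, y=2), (x=8, y=2), (x=1, y=3), (x=9, y=3), (x=0, y=4), (x=10, y=4)
  Distance 9: (x=3, y=0), (x=7, y=0), (x=2, y=1), (x=8, y=1), (x=1, y=2), (x=9, y=2), (x=0, y=3), (x=10, y=3), (x=11, y=4)
  Distance 10: (x=2, y=0), (x=8, y=0), (x=1, y=1), (x=9, y=1), (x=0, y=2), (x=10, y=2), (x=11, y=3)
  Distance 11: (x=1, y=0), (x=9, y=0), (x=10, y=1), (x=11, y=2)
  Distance 12: (x=0, y=0), (x=10, y=0), (x=11, y=1)
  Distance 13: (x=11, y=0)
Total reachable: 91 (grid has 91 open cells total)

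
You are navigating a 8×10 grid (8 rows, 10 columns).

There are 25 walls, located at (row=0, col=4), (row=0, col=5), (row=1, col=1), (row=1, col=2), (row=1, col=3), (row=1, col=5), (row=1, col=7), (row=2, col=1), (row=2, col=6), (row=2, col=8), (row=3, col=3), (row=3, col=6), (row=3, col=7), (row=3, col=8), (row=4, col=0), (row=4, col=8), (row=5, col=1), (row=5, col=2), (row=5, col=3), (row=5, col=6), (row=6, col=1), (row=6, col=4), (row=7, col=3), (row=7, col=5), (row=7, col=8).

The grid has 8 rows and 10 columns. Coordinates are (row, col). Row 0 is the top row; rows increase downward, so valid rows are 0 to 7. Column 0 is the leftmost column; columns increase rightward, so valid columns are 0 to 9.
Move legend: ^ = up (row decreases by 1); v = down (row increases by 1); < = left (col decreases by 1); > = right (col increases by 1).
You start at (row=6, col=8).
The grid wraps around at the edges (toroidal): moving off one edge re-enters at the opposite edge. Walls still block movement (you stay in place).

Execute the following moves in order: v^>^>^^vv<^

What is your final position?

Start: (row=6, col=8)
  v (down): blocked, stay at (row=6, col=8)
  ^ (up): (row=6, col=8) -> (row=5, col=8)
  > (right): (row=5, col=8) -> (row=5, col=9)
  ^ (up): (row=5, col=9) -> (row=4, col=9)
  > (right): blocked, stay at (row=4, col=9)
  ^ (up): (row=4, col=9) -> (row=3, col=9)
  ^ (up): (row=3, col=9) -> (row=2, col=9)
  v (down): (row=2, col=9) -> (row=3, col=9)
  v (down): (row=3, col=9) -> (row=4, col=9)
  < (left): blocked, stay at (row=4, col=9)
  ^ (up): (row=4, col=9) -> (row=3, col=9)
Final: (row=3, col=9)

Answer: Final position: (row=3, col=9)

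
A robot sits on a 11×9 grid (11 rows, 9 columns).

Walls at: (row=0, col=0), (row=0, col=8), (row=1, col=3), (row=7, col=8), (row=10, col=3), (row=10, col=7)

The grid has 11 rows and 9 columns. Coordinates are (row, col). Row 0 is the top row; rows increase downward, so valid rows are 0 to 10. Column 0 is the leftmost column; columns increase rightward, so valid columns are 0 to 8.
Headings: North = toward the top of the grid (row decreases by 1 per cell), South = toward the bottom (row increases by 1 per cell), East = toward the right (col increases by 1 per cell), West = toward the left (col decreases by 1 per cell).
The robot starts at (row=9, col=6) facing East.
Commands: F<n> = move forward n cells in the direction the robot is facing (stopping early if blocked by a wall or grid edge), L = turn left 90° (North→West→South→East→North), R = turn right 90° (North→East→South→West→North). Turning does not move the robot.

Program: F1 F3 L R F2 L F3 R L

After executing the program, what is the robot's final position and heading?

Start: (row=9, col=6), facing East
  F1: move forward 1, now at (row=9, col=7)
  F3: move forward 1/3 (blocked), now at (row=9, col=8)
  L: turn left, now facing North
  R: turn right, now facing East
  F2: move forward 0/2 (blocked), now at (row=9, col=8)
  L: turn left, now facing North
  F3: move forward 1/3 (blocked), now at (row=8, col=8)
  R: turn right, now facing East
  L: turn left, now facing North
Final: (row=8, col=8), facing North

Answer: Final position: (row=8, col=8), facing North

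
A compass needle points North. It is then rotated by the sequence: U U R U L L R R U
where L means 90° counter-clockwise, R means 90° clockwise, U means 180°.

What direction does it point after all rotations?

Start: North
  U (U-turn (180°)) -> South
  U (U-turn (180°)) -> North
  R (right (90° clockwise)) -> East
  U (U-turn (180°)) -> West
  L (left (90° counter-clockwise)) -> South
  L (left (90° counter-clockwise)) -> East
  R (right (90° clockwise)) -> South
  R (right (90° clockwise)) -> West
  U (U-turn (180°)) -> East
Final: East

Answer: Final heading: East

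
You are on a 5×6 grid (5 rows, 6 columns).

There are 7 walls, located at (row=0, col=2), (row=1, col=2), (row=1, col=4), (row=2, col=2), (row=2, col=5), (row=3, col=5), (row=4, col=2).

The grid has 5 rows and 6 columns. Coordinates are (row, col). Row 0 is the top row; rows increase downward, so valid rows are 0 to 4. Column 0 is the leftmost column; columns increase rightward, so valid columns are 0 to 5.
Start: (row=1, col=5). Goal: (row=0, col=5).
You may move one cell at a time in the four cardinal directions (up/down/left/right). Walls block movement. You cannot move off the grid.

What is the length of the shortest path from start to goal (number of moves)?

BFS from (row=1, col=5) until reaching (row=0, col=5):
  Distance 0: (row=1, col=5)
  Distance 1: (row=0, col=5)  <- goal reached here
One shortest path (1 moves): (row=1, col=5) -> (row=0, col=5)

Answer: Shortest path length: 1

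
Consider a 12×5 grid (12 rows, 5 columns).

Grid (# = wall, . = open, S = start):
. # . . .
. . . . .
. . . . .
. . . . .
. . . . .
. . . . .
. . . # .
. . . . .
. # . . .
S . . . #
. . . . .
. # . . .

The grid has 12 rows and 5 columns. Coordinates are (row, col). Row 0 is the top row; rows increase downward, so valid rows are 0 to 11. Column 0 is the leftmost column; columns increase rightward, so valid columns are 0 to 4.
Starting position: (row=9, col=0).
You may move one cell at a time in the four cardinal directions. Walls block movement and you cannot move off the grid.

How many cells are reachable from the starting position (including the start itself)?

Answer: Reachable cells: 55

Derivation:
BFS flood-fill from (row=9, col=0):
  Distance 0: (row=9, col=0)
  Distance 1: (row=8, col=0), (row=9, col=1), (row=10, col=0)
  Distance 2: (row=7, col=0), (row=9, col=2), (row=10, col=1), (row=11, col=0)
  Distance 3: (row=6, col=0), (row=7, col=1), (row=8, col=2), (row=9, col=3), (row=10, col=2)
  Distance 4: (row=5, col=0), (row=6, col=1), (row=7, col=2), (row=8, col=3), (row=10, col=3), (row=11, col=2)
  Distance 5: (row=4, col=0), (row=5, col=1), (row=6, col=2), (row=7, col=3), (row=8, col=4), (row=10, col=4), (row=11, col=3)
  Distance 6: (row=3, col=0), (row=4, col=1), (row=5, col=2), (row=7, col=4), (row=11, col=4)
  Distance 7: (row=2, col=0), (row=3, col=1), (row=4, col=2), (row=5, col=3), (row=6, col=4)
  Distance 8: (row=1, col=0), (row=2, col=1), (row=3, col=2), (row=4, col=3), (row=5, col=4)
  Distance 9: (row=0, col=0), (row=1, col=1), (row=2, col=2), (row=3, col=3), (row=4, col=4)
  Distance 10: (row=1, col=2), (row=2, col=3), (row=3, col=4)
  Distance 11: (row=0, col=2), (row=1, col=3), (row=2, col=4)
  Distance 12: (row=0, col=3), (row=1, col=4)
  Distance 13: (row=0, col=4)
Total reachable: 55 (grid has 55 open cells total)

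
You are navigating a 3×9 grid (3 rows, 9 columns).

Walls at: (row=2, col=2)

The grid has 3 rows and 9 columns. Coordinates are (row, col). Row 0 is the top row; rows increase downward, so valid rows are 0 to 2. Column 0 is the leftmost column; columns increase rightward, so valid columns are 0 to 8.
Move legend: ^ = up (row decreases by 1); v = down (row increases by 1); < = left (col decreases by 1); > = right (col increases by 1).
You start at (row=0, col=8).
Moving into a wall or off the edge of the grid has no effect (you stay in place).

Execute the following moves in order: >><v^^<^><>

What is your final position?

Start: (row=0, col=8)
  > (right): blocked, stay at (row=0, col=8)
  > (right): blocked, stay at (row=0, col=8)
  < (left): (row=0, col=8) -> (row=0, col=7)
  v (down): (row=0, col=7) -> (row=1, col=7)
  ^ (up): (row=1, col=7) -> (row=0, col=7)
  ^ (up): blocked, stay at (row=0, col=7)
  < (left): (row=0, col=7) -> (row=0, col=6)
  ^ (up): blocked, stay at (row=0, col=6)
  > (right): (row=0, col=6) -> (row=0, col=7)
  < (left): (row=0, col=7) -> (row=0, col=6)
  > (right): (row=0, col=6) -> (row=0, col=7)
Final: (row=0, col=7)

Answer: Final position: (row=0, col=7)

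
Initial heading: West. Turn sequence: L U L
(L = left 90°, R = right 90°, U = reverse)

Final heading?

Answer: Final heading: West

Derivation:
Start: West
  L (left (90° counter-clockwise)) -> South
  U (U-turn (180°)) -> North
  L (left (90° counter-clockwise)) -> West
Final: West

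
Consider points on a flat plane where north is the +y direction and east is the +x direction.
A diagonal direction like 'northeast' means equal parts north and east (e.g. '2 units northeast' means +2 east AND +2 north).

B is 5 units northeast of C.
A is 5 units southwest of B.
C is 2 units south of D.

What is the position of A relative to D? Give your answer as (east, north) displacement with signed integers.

Answer: A is at (east=0, north=-2) relative to D.

Derivation:
Place D at the origin (east=0, north=0).
  C is 2 units south of D: delta (east=+0, north=-2); C at (east=0, north=-2).
  B is 5 units northeast of C: delta (east=+5, north=+5); B at (east=5, north=3).
  A is 5 units southwest of B: delta (east=-5, north=-5); A at (east=0, north=-2).
Therefore A relative to D: (east=0, north=-2).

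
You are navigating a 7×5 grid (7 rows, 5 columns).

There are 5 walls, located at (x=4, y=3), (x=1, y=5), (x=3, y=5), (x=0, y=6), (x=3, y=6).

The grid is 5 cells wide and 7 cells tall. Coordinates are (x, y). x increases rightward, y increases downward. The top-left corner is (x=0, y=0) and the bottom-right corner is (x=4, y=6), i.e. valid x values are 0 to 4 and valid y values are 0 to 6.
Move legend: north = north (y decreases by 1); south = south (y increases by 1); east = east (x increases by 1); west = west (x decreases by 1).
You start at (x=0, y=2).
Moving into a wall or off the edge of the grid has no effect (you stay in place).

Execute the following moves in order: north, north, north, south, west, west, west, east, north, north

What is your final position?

Start: (x=0, y=2)
  north (north): (x=0, y=2) -> (x=0, y=1)
  north (north): (x=0, y=1) -> (x=0, y=0)
  north (north): blocked, stay at (x=0, y=0)
  south (south): (x=0, y=0) -> (x=0, y=1)
  [×3]west (west): blocked, stay at (x=0, y=1)
  east (east): (x=0, y=1) -> (x=1, y=1)
  north (north): (x=1, y=1) -> (x=1, y=0)
  north (north): blocked, stay at (x=1, y=0)
Final: (x=1, y=0)

Answer: Final position: (x=1, y=0)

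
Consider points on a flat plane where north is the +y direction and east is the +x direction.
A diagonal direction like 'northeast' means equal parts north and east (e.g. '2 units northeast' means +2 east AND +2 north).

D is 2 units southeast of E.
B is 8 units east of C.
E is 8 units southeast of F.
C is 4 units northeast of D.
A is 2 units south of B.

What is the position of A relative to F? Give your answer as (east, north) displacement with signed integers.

Answer: A is at (east=22, north=-8) relative to F.

Derivation:
Place F at the origin (east=0, north=0).
  E is 8 units southeast of F: delta (east=+8, north=-8); E at (east=8, north=-8).
  D is 2 units southeast of E: delta (east=+2, north=-2); D at (east=10, north=-10).
  C is 4 units northeast of D: delta (east=+4, north=+4); C at (east=14, north=-6).
  B is 8 units east of C: delta (east=+8, north=+0); B at (east=22, north=-6).
  A is 2 units south of B: delta (east=+0, north=-2); A at (east=22, north=-8).
Therefore A relative to F: (east=22, north=-8).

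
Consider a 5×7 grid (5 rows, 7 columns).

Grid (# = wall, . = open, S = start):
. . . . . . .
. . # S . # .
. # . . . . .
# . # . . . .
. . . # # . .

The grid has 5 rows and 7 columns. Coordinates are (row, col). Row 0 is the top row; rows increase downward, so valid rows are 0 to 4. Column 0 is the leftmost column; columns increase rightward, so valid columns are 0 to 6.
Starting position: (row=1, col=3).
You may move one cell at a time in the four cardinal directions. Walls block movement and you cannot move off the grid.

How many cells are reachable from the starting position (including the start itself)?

BFS flood-fill from (row=1, col=3):
  Distance 0: (row=1, col=3)
  Distance 1: (row=0, col=3), (row=1, col=4), (row=2, col=3)
  Distance 2: (row=0, col=2), (row=0, col=4), (row=2, col=2), (row=2, col=4), (row=3, col=3)
  Distance 3: (row=0, col=1), (row=0, col=5), (row=2, col=5), (row=3, col=4)
  Distance 4: (row=0, col=0), (row=0, col=6), (row=1, col=1), (row=2, col=6), (row=3, col=5)
  Distance 5: (row=1, col=0), (row=1, col=6), (row=3, col=6), (row=4, col=5)
  Distance 6: (row=2, col=0), (row=4, col=6)
Total reachable: 24 (grid has 28 open cells total)

Answer: Reachable cells: 24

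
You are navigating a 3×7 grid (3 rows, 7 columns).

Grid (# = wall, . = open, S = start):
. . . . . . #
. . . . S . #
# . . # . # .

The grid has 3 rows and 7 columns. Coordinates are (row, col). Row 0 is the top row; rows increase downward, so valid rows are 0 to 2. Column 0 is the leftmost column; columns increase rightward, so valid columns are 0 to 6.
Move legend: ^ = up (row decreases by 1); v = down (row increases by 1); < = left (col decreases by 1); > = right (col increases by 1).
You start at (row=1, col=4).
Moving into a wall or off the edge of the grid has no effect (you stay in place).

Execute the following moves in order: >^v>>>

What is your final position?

Start: (row=1, col=4)
  > (right): (row=1, col=4) -> (row=1, col=5)
  ^ (up): (row=1, col=5) -> (row=0, col=5)
  v (down): (row=0, col=5) -> (row=1, col=5)
  [×3]> (right): blocked, stay at (row=1, col=5)
Final: (row=1, col=5)

Answer: Final position: (row=1, col=5)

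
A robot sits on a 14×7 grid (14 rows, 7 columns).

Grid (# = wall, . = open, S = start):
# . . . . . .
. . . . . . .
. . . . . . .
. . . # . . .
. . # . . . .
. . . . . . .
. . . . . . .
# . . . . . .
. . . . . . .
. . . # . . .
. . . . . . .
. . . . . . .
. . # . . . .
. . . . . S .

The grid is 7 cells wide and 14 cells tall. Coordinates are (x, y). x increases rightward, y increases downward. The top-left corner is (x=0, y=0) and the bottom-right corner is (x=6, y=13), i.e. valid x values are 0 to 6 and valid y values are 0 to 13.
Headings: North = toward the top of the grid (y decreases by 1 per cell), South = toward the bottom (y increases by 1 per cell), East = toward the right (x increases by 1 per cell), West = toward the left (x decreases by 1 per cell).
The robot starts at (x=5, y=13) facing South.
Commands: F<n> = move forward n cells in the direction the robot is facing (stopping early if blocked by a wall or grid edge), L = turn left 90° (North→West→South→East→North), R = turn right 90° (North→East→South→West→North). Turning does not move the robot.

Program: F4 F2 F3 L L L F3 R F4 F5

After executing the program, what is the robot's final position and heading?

Start: (x=5, y=13), facing South
  F4: move forward 0/4 (blocked), now at (x=5, y=13)
  F2: move forward 0/2 (blocked), now at (x=5, y=13)
  F3: move forward 0/3 (blocked), now at (x=5, y=13)
  L: turn left, now facing East
  L: turn left, now facing North
  L: turn left, now facing West
  F3: move forward 3, now at (x=2, y=13)
  R: turn right, now facing North
  F4: move forward 0/4 (blocked), now at (x=2, y=13)
  F5: move forward 0/5 (blocked), now at (x=2, y=13)
Final: (x=2, y=13), facing North

Answer: Final position: (x=2, y=13), facing North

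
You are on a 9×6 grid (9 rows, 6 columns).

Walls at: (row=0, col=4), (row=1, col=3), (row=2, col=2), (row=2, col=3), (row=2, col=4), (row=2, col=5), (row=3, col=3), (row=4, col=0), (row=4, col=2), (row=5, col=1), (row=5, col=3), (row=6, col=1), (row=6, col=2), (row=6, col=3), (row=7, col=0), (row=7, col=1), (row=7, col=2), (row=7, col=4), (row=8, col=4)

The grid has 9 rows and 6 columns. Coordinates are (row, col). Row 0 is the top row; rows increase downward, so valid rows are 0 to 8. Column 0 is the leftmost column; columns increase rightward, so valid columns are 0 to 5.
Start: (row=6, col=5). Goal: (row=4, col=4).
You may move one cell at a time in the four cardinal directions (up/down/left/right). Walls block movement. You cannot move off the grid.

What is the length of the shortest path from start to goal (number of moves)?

Answer: Shortest path length: 3

Derivation:
BFS from (row=6, col=5) until reaching (row=4, col=4):
  Distance 0: (row=6, col=5)
  Distance 1: (row=5, col=5), (row=6, col=4), (row=7, col=5)
  Distance 2: (row=4, col=5), (row=5, col=4), (row=8, col=5)
  Distance 3: (row=3, col=5), (row=4, col=4)  <- goal reached here
One shortest path (3 moves): (row=6, col=5) -> (row=6, col=4) -> (row=5, col=4) -> (row=4, col=4)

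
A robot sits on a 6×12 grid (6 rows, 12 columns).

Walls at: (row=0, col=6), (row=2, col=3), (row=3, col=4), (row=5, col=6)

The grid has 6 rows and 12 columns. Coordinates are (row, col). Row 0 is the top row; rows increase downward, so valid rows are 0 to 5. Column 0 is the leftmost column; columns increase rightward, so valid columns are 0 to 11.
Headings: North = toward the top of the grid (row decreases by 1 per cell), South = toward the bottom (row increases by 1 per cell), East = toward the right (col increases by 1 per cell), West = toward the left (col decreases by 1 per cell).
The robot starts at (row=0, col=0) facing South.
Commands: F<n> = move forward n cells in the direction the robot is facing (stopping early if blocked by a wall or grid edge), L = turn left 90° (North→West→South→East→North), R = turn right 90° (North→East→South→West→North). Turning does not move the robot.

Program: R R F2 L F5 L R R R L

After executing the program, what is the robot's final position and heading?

Answer: Final position: (row=0, col=0), facing North

Derivation:
Start: (row=0, col=0), facing South
  R: turn right, now facing West
  R: turn right, now facing North
  F2: move forward 0/2 (blocked), now at (row=0, col=0)
  L: turn left, now facing West
  F5: move forward 0/5 (blocked), now at (row=0, col=0)
  L: turn left, now facing South
  R: turn right, now facing West
  R: turn right, now facing North
  R: turn right, now facing East
  L: turn left, now facing North
Final: (row=0, col=0), facing North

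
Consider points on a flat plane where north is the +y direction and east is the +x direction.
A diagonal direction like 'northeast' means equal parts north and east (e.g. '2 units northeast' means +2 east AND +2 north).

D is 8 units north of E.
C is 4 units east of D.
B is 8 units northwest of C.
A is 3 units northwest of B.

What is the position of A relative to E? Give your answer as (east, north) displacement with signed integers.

Place E at the origin (east=0, north=0).
  D is 8 units north of E: delta (east=+0, north=+8); D at (east=0, north=8).
  C is 4 units east of D: delta (east=+4, north=+0); C at (east=4, north=8).
  B is 8 units northwest of C: delta (east=-8, north=+8); B at (east=-4, north=16).
  A is 3 units northwest of B: delta (east=-3, north=+3); A at (east=-7, north=19).
Therefore A relative to E: (east=-7, north=19).

Answer: A is at (east=-7, north=19) relative to E.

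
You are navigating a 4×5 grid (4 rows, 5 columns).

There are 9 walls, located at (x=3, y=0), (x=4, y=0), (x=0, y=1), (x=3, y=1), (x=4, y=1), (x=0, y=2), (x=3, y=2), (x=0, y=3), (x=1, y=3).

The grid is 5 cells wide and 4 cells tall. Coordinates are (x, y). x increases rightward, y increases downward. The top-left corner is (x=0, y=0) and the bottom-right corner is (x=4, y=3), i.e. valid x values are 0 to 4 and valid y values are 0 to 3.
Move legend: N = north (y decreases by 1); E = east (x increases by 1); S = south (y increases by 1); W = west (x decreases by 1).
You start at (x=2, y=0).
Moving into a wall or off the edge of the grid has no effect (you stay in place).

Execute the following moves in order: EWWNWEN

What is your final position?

Start: (x=2, y=0)
  E (east): blocked, stay at (x=2, y=0)
  W (west): (x=2, y=0) -> (x=1, y=0)
  W (west): (x=1, y=0) -> (x=0, y=0)
  N (north): blocked, stay at (x=0, y=0)
  W (west): blocked, stay at (x=0, y=0)
  E (east): (x=0, y=0) -> (x=1, y=0)
  N (north): blocked, stay at (x=1, y=0)
Final: (x=1, y=0)

Answer: Final position: (x=1, y=0)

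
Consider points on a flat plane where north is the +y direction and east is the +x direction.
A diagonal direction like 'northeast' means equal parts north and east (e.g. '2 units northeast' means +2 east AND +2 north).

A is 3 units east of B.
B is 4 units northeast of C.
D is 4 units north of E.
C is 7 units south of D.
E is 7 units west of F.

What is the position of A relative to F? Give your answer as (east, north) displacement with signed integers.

Place F at the origin (east=0, north=0).
  E is 7 units west of F: delta (east=-7, north=+0); E at (east=-7, north=0).
  D is 4 units north of E: delta (east=+0, north=+4); D at (east=-7, north=4).
  C is 7 units south of D: delta (east=+0, north=-7); C at (east=-7, north=-3).
  B is 4 units northeast of C: delta (east=+4, north=+4); B at (east=-3, north=1).
  A is 3 units east of B: delta (east=+3, north=+0); A at (east=0, north=1).
Therefore A relative to F: (east=0, north=1).

Answer: A is at (east=0, north=1) relative to F.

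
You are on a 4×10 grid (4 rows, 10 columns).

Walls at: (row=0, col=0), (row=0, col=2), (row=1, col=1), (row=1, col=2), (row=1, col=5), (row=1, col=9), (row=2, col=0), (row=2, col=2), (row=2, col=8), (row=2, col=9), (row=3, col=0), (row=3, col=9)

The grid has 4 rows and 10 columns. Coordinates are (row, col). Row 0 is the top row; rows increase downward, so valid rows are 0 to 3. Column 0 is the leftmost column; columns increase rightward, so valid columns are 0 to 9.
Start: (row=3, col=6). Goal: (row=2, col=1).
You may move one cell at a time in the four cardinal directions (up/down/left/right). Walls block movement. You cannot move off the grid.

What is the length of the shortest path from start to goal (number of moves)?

BFS from (row=3, col=6) until reaching (row=2, col=1):
  Distance 0: (row=3, col=6)
  Distance 1: (row=2, col=6), (row=3, col=5), (row=3, col=7)
  Distance 2: (row=1, col=6), (row=2, col=5), (row=2, col=7), (row=3, col=4), (row=3, col=8)
  Distance 3: (row=0, col=6), (row=1, col=7), (row=2, col=4), (row=3, col=3)
  Distance 4: (row=0, col=5), (row=0, col=7), (row=1, col=4), (row=1, col=8), (row=2, col=3), (row=3, col=2)
  Distance 5: (row=0, col=4), (row=0, col=8), (row=1, col=3), (row=3, col=1)
  Distance 6: (row=0, col=3), (row=0, col=9), (row=2, col=1)  <- goal reached here
One shortest path (6 moves): (row=3, col=6) -> (row=3, col=5) -> (row=3, col=4) -> (row=3, col=3) -> (row=3, col=2) -> (row=3, col=1) -> (row=2, col=1)

Answer: Shortest path length: 6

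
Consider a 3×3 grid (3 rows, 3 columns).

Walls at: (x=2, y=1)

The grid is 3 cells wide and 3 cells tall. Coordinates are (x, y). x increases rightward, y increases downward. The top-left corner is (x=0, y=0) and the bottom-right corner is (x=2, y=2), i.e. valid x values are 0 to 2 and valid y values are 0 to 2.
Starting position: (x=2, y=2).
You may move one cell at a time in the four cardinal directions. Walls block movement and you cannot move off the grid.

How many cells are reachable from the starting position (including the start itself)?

BFS flood-fill from (x=2, y=2):
  Distance 0: (x=2, y=2)
  Distance 1: (x=1, y=2)
  Distance 2: (x=1, y=1), (x=0, y=2)
  Distance 3: (x=1, y=0), (x=0, y=1)
  Distance 4: (x=0, y=0), (x=2, y=0)
Total reachable: 8 (grid has 8 open cells total)

Answer: Reachable cells: 8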